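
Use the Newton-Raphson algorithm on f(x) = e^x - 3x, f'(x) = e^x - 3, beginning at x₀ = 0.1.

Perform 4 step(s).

f(x) = e^x - 3x
f'(x) = e^x - 3
x₀ = 0.1

Newton-Raphson formula: x_{n+1} = x_n - f(x_n)/f'(x_n)

Iteration 1:
  f(0.100000) = 0.805171
  f'(0.100000) = -1.894829
  x_1 = 0.100000 - 0.805171/(-1.894829) = 0.524931
Iteration 2:
  f(0.524931) = 0.115550
  f'(0.524931) = -1.309658
  x_2 = 0.524931 - 0.115550/(-1.309658) = 0.613160
Iteration 3:
  f(0.613160) = 0.006777
  f'(0.613160) = -1.153745
  x_3 = 0.613160 - 0.006777/(-1.153745) = 0.619033
Iteration 4:
  f(0.619033) = 0.000032
  f'(0.619033) = -1.142868
  x_4 = 0.619033 - 0.000032/(-1.142868) = 0.619061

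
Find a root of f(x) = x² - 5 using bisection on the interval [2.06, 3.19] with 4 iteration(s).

f(x) = x² - 5
Initial interval: [2.06, 3.19]

Iteration 1:
  c_1 = (2.060000 + 3.190000)/2 = 2.625000
  f(c_1) = f(2.625000) = 1.890625
  f(a) × f(c) < 0, new interval: [2.060000, 2.625000]
Iteration 2:
  c_2 = (2.060000 + 2.625000)/2 = 2.342500
  f(c_2) = f(2.342500) = 0.487306
  f(a) × f(c) < 0, new interval: [2.060000, 2.342500]
Iteration 3:
  c_3 = (2.060000 + 2.342500)/2 = 2.201250
  f(c_3) = f(2.201250) = -0.154498
  f(a) × f(c) ≥ 0, new interval: [2.201250, 2.342500]
Iteration 4:
  c_4 = (2.201250 + 2.342500)/2 = 2.271875
  f(c_4) = f(2.271875) = 0.161416
  f(a) × f(c) < 0, new interval: [2.201250, 2.271875]

After 4 iteration(s), the approximation is c_4 = 2.271875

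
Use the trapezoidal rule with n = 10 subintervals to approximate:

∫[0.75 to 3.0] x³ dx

f(x) = x³
a = 0.75, b = 3.0, n = 10
h = (b - a)/n = 0.225000

Trapezoidal rule: (h/2)[f(x₀) + 2f(x₁) + 2f(x₂) + ... + f(xₙ)]

x_0 = 0.7500, f(x_0) = 0.421875, coefficient = 1
x_1 = 0.9750, f(x_1) = 0.926859, coefficient = 2
x_2 = 1.2000, f(x_2) = 1.728000, coefficient = 2
x_3 = 1.4250, f(x_3) = 2.893641, coefficient = 2
x_4 = 1.6500, f(x_4) = 4.492125, coefficient = 2
x_5 = 1.8750, f(x_5) = 6.591797, coefficient = 2
x_6 = 2.1000, f(x_6) = 9.261000, coefficient = 2
x_7 = 2.3250, f(x_7) = 12.568078, coefficient = 2
x_8 = 2.5500, f(x_8) = 16.581375, coefficient = 2
x_9 = 2.7750, f(x_9) = 21.369234, coefficient = 2
x_10 = 3.0000, f(x_10) = 27.000000, coefficient = 1

I ≈ (0.225000/2) × 180.246094 = 20.277686
Exact value: 20.170898
Error: 0.106787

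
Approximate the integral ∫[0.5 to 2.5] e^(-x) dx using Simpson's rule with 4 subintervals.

f(x) = e^(-x)
a = 0.5, b = 2.5, n = 4
h = (b - a)/n = 0.500000

Simpson's rule: (h/3)[f(x₀) + 4f(x₁) + 2f(x₂) + ... + f(xₙ)]

x_0 = 0.5000, f(x_0) = 0.606531, coefficient = 1
x_1 = 1.0000, f(x_1) = 0.367879, coefficient = 4
x_2 = 1.5000, f(x_2) = 0.223130, coefficient = 2
x_3 = 2.0000, f(x_3) = 0.135335, coefficient = 4
x_4 = 2.5000, f(x_4) = 0.082085, coefficient = 1

I ≈ (0.500000/3) × 3.147735 = 0.524622
Exact value: 0.524446
Error: 0.000177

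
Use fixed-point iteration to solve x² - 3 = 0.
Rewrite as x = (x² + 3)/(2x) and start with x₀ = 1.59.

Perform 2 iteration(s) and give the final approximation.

Equation: x² - 3 = 0
Fixed-point form: x = (x² + 3)/(2x)
x₀ = 1.59

x_1 = g(1.590000) = 1.738396
x_2 = g(1.738396) = 1.732062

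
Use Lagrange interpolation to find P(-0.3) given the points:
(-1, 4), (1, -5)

Lagrange interpolation formula:
P(x) = Σ yᵢ × Lᵢ(x)
where Lᵢ(x) = Π_{j≠i} (x - xⱼ)/(xᵢ - xⱼ)

L_0(-0.3) = (-0.3 - 1)/(-1 - 1) = 0.650000
L_1(-0.3) = (-0.3 - (-1))/(1 - (-1)) = 0.350000

P(-0.3) = 4×L_0(-0.3) + (-5)×L_1(-0.3)
P(-0.3) = 0.850000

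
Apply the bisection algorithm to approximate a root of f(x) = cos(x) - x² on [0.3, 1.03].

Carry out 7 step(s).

f(x) = cos(x) - x²
Initial interval: [0.3, 1.03]

Iteration 1:
  c_1 = (0.300000 + 1.030000)/2 = 0.665000
  f(c_1) = f(0.665000) = 0.344692
  f(a) × f(c) ≥ 0, new interval: [0.665000, 1.030000]
Iteration 2:
  c_2 = (0.665000 + 1.030000)/2 = 0.847500
  f(c_2) = f(0.847500) = -0.056397
  f(a) × f(c) < 0, new interval: [0.665000, 0.847500]
Iteration 3:
  c_3 = (0.665000 + 0.847500)/2 = 0.756250
  f(c_3) = f(0.756250) = 0.155500
  f(a) × f(c) ≥ 0, new interval: [0.756250, 0.847500]
Iteration 4:
  c_4 = (0.756250 + 0.847500)/2 = 0.801875
  f(c_4) = f(0.801875) = 0.052357
  f(a) × f(c) ≥ 0, new interval: [0.801875, 0.847500]
Iteration 5:
  c_5 = (0.801875 + 0.847500)/2 = 0.824688
  f(c_5) = f(0.824688) = -0.001323
  f(a) × f(c) < 0, new interval: [0.801875, 0.824688]
Iteration 6:
  c_6 = (0.801875 + 0.824688)/2 = 0.813281
  f(c_6) = f(0.813281) = 0.025692
  f(a) × f(c) ≥ 0, new interval: [0.813281, 0.824688]
Iteration 7:
  c_7 = (0.813281 + 0.824688)/2 = 0.818984
  f(c_7) = f(0.818984) = 0.012228
  f(a) × f(c) ≥ 0, new interval: [0.818984, 0.824688]

After 7 iteration(s), the approximation is c_7 = 0.818984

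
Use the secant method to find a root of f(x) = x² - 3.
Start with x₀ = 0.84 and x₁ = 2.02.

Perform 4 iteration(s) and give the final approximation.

f(x) = x² - 3
x₀ = 0.84, x₁ = 2.02

Secant formula: x_{n+1} = x_n - f(x_n)(x_n - x_{n-1})/(f(x_n) - f(x_{n-1}))

Iteration 1:
  f(0.840000) = -2.294400
  f(2.020000) = 1.080400
  x_2 = 2.020000 - 1.080400×(2.020000 - 0.840000)/(1.080400 - (-2.294400))
       = 1.642238
Iteration 2:
  f(2.020000) = 1.080400
  f(1.642238) = -0.303055
  x_3 = 1.642238 - (-0.303055)×(1.642238 - 2.020000)/(-0.303055 - 1.080400)
       = 1.724989
Iteration 3:
  f(1.642238) = -0.303055
  f(1.724989) = -0.024413
  x_4 = 1.724989 - (-0.024413)×(1.724989 - 1.642238)/(-0.024413 - (-0.303055))
       = 1.732239
Iteration 4:
  f(1.724989) = -0.024413
  f(1.732239) = 0.000653
  x_5 = 1.732239 - 0.000653×(1.732239 - 1.724989)/(0.000653 - (-0.024413))
       = 1.732050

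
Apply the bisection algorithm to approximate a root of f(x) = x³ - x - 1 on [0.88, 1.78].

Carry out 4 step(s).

f(x) = x³ - x - 1
Initial interval: [0.88, 1.78]

Iteration 1:
  c_1 = (0.880000 + 1.780000)/2 = 1.330000
  f(c_1) = f(1.330000) = 0.022637
  f(a) × f(c) < 0, new interval: [0.880000, 1.330000]
Iteration 2:
  c_2 = (0.880000 + 1.330000)/2 = 1.105000
  f(c_2) = f(1.105000) = -0.755767
  f(a) × f(c) ≥ 0, new interval: [1.105000, 1.330000]
Iteration 3:
  c_3 = (1.105000 + 1.330000)/2 = 1.217500
  f(c_3) = f(1.217500) = -0.412792
  f(a) × f(c) ≥ 0, new interval: [1.217500, 1.330000]
Iteration 4:
  c_4 = (1.217500 + 1.330000)/2 = 1.273750
  f(c_4) = f(1.273750) = -0.207168
  f(a) × f(c) ≥ 0, new interval: [1.273750, 1.330000]

After 4 iteration(s), the approximation is c_4 = 1.273750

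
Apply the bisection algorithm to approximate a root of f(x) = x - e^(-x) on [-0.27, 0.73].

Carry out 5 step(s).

f(x) = x - e^(-x)
Initial interval: [-0.27, 0.73]

Iteration 1:
  c_1 = (-0.270000 + 0.730000)/2 = 0.230000
  f(c_1) = f(0.230000) = -0.564534
  f(a) × f(c) ≥ 0, new interval: [0.230000, 0.730000]
Iteration 2:
  c_2 = (0.230000 + 0.730000)/2 = 0.480000
  f(c_2) = f(0.480000) = -0.138783
  f(a) × f(c) ≥ 0, new interval: [0.480000, 0.730000]
Iteration 3:
  c_3 = (0.480000 + 0.730000)/2 = 0.605000
  f(c_3) = f(0.605000) = 0.058926
  f(a) × f(c) < 0, new interval: [0.480000, 0.605000]
Iteration 4:
  c_4 = (0.480000 + 0.605000)/2 = 0.542500
  f(c_4) = f(0.542500) = -0.038793
  f(a) × f(c) ≥ 0, new interval: [0.542500, 0.605000]
Iteration 5:
  c_5 = (0.542500 + 0.605000)/2 = 0.573750
  f(c_5) = f(0.573750) = 0.010341
  f(a) × f(c) < 0, new interval: [0.542500, 0.573750]

After 5 iteration(s), the approximation is c_5 = 0.573750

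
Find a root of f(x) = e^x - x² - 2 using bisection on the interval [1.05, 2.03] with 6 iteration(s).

f(x) = e^x - x² - 2
Initial interval: [1.05, 2.03]

Iteration 1:
  c_1 = (1.050000 + 2.030000)/2 = 1.540000
  f(c_1) = f(1.540000) = 0.292990
  f(a) × f(c) < 0, new interval: [1.050000, 1.540000]
Iteration 2:
  c_2 = (1.050000 + 1.540000)/2 = 1.295000
  f(c_2) = f(1.295000) = -0.026029
  f(a) × f(c) ≥ 0, new interval: [1.295000, 1.540000]
Iteration 3:
  c_3 = (1.295000 + 1.540000)/2 = 1.417500
  f(c_3) = f(1.417500) = 0.117484
  f(a) × f(c) < 0, new interval: [1.295000, 1.417500]
Iteration 4:
  c_4 = (1.295000 + 1.417500)/2 = 1.356250
  f(c_4) = f(1.356250) = 0.042196
  f(a) × f(c) < 0, new interval: [1.295000, 1.356250]
Iteration 5:
  c_5 = (1.295000 + 1.356250)/2 = 1.325625
  f(c_5) = f(1.325625) = 0.007256
  f(a) × f(c) < 0, new interval: [1.295000, 1.325625]
Iteration 6:
  c_6 = (1.295000 + 1.325625)/2 = 1.310312
  f(c_6) = f(1.310312) = -0.009587
  f(a) × f(c) ≥ 0, new interval: [1.310312, 1.325625]

After 6 iteration(s), the approximation is c_6 = 1.310312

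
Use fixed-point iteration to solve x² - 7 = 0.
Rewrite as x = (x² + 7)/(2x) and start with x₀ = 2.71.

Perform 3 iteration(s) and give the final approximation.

Equation: x² - 7 = 0
Fixed-point form: x = (x² + 7)/(2x)
x₀ = 2.71

x_1 = g(2.710000) = 2.646513
x_2 = g(2.646513) = 2.645751
x_3 = g(2.645751) = 2.645751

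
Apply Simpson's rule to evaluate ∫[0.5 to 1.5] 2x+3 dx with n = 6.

f(x) = 2x+3
a = 0.5, b = 1.5, n = 6
h = (b - a)/n = 0.166667

Simpson's rule: (h/3)[f(x₀) + 4f(x₁) + 2f(x₂) + ... + f(xₙ)]

x_0 = 0.5000, f(x_0) = 4.000000, coefficient = 1
x_1 = 0.6667, f(x_1) = 4.333333, coefficient = 4
x_2 = 0.8333, f(x_2) = 4.666667, coefficient = 2
x_3 = 1.0000, f(x_3) = 5.000000, coefficient = 4
x_4 = 1.1667, f(x_4) = 5.333333, coefficient = 2
x_5 = 1.3333, f(x_5) = 5.666667, coefficient = 4
x_6 = 1.5000, f(x_6) = 6.000000, coefficient = 1

I ≈ (0.166667/3) × 90.000000 = 5.000000
Exact value: 5.000000
Error: 0.000000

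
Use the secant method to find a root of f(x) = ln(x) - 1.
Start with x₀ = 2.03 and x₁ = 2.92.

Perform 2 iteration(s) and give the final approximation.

f(x) = ln(x) - 1
x₀ = 2.03, x₁ = 2.92

Secant formula: x_{n+1} = x_n - f(x_n)(x_n - x_{n-1})/(f(x_n) - f(x_{n-1}))

Iteration 1:
  f(2.030000) = -0.291964
  f(2.920000) = 0.071584
  x_2 = 2.920000 - 0.071584×(2.920000 - 2.030000)/(0.071584 - (-0.291964))
       = 2.744756
Iteration 2:
  f(2.920000) = 0.071584
  f(2.744756) = 0.009692
  x_3 = 2.744756 - 0.009692×(2.744756 - 2.920000)/(0.009692 - 0.071584)
       = 2.717313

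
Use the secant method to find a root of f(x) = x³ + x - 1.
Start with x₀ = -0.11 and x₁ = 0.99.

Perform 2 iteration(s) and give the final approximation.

f(x) = x³ + x - 1
x₀ = -0.11, x₁ = 0.99

Secant formula: x_{n+1} = x_n - f(x_n)(x_n - x_{n-1})/(f(x_n) - f(x_{n-1}))

Iteration 1:
  f(-0.110000) = -1.111331
  f(0.990000) = 0.960299
  x_2 = 0.990000 - 0.960299×(0.990000 - (-0.110000))/(0.960299 - (-1.111331))
       = 0.480098
Iteration 2:
  f(0.990000) = 0.960299
  f(0.480098) = -0.409243
  x_3 = 0.480098 - (-0.409243)×(0.480098 - 0.990000)/(-0.409243 - 0.960299)
       = 0.632465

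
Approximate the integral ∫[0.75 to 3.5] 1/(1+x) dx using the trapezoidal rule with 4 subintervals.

f(x) = 1/(1+x)
a = 0.75, b = 3.5, n = 4
h = (b - a)/n = 0.687500

Trapezoidal rule: (h/2)[f(x₀) + 2f(x₁) + 2f(x₂) + ... + f(xₙ)]

x_0 = 0.7500, f(x_0) = 0.571429, coefficient = 1
x_1 = 1.4375, f(x_1) = 0.410256, coefficient = 2
x_2 = 2.1250, f(x_2) = 0.320000, coefficient = 2
x_3 = 2.8125, f(x_3) = 0.262295, coefficient = 2
x_4 = 3.5000, f(x_4) = 0.222222, coefficient = 1

I ≈ (0.687500/2) × 2.778754 = 0.955197
Exact value: 0.944462
Error: 0.010735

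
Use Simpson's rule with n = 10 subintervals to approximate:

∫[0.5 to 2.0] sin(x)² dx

f(x) = sin(x)²
a = 0.5, b = 2.0, n = 10
h = (b - a)/n = 0.150000

Simpson's rule: (h/3)[f(x₀) + 4f(x₁) + 2f(x₂) + ... + f(xₙ)]

x_0 = 0.5000, f(x_0) = 0.229849, coefficient = 1
x_1 = 0.6500, f(x_1) = 0.366251, coefficient = 4
x_2 = 0.8000, f(x_2) = 0.514600, coefficient = 2
x_3 = 0.9500, f(x_3) = 0.661645, coefficient = 4
x_4 = 1.1000, f(x_4) = 0.794251, coefficient = 2
x_5 = 1.2500, f(x_5) = 0.900572, coefficient = 4
x_6 = 1.4000, f(x_6) = 0.971111, coefficient = 2
x_7 = 1.5500, f(x_7) = 0.999568, coefficient = 4
x_8 = 1.7000, f(x_8) = 0.983399, coefficient = 2
x_9 = 1.8500, f(x_9) = 0.924050, coefficient = 4
x_10 = 2.0000, f(x_10) = 0.826822, coefficient = 1

I ≈ (0.150000/3) × 22.991731 = 1.149587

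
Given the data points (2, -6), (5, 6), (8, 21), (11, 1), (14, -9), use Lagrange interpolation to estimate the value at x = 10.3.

Lagrange interpolation formula:
P(x) = Σ yᵢ × Lᵢ(x)
where Lᵢ(x) = Π_{j≠i} (x - xⱼ)/(xᵢ - xⱼ)

L_0(10.3) = (10.3 - 5)/(2 - 5) × (10.3 - 8)/(2 - 8) × (10.3 - 11)/(2 - 11) × (10.3 - 14)/(2 - 14) = 0.016241
L_1(10.3) = (10.3 - 2)/(5 - 2) × (10.3 - 8)/(5 - 8) × (10.3 - 11)/(5 - 11) × (10.3 - 14)/(5 - 14) = -0.101735
L_2(10.3) = (10.3 - 2)/(8 - 2) × (10.3 - 5)/(8 - 5) × (10.3 - 11)/(8 - 11) × (10.3 - 14)/(8 - 14) = 0.351648
L_3(10.3) = (10.3 - 2)/(11 - 2) × (10.3 - 5)/(11 - 5) × (10.3 - 8)/(11 - 8) × (10.3 - 14)/(11 - 14) = 0.770278
L_4(10.3) = (10.3 - 2)/(14 - 2) × (10.3 - 5)/(14 - 5) × (10.3 - 8)/(14 - 8) × (10.3 - 11)/(14 - 11) = -0.036432

P(10.3) = (-6)×L_0(10.3) + 6×L_1(10.3) + 21×L_2(10.3) + 1×L_3(10.3) + (-9)×L_4(10.3)
P(10.3) = 7.774930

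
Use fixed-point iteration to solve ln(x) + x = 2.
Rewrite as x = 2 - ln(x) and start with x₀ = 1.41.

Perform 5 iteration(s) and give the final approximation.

Equation: ln(x) + x = 2
Fixed-point form: x = 2 - ln(x)
x₀ = 1.41

x_1 = g(1.410000) = 1.656410
x_2 = g(1.656410) = 1.495347
x_3 = g(1.495347) = 1.597642
x_4 = g(1.597642) = 1.531471
x_5 = g(1.531471) = 1.573771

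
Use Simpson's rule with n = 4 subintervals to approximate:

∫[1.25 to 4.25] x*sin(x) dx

f(x) = x*sin(x)
a = 1.25, b = 4.25, n = 4
h = (b - a)/n = 0.750000

Simpson's rule: (h/3)[f(x₀) + 4f(x₁) + 2f(x₂) + ... + f(xₙ)]

x_0 = 1.2500, f(x_0) = 1.186231, coefficient = 1
x_1 = 2.0000, f(x_1) = 1.818595, coefficient = 4
x_2 = 2.7500, f(x_2) = 1.049568, coefficient = 2
x_3 = 3.5000, f(x_3) = -1.227741, coefficient = 4
x_4 = 4.2500, f(x_4) = -3.803705, coefficient = 1

I ≈ (0.750000/3) × 1.845076 = 0.461269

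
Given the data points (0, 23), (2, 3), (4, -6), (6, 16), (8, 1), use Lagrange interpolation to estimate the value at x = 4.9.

Lagrange interpolation formula:
P(x) = Σ yᵢ × Lᵢ(x)
where Lᵢ(x) = Π_{j≠i} (x - xⱼ)/(xᵢ - xⱼ)

L_0(4.9) = (4.9 - 2)/(0 - 2) × (4.9 - 4)/(0 - 4) × (4.9 - 6)/(0 - 6) × (4.9 - 8)/(0 - 8) = 0.023177
L_1(4.9) = (4.9 - 0)/(2 - 0) × (4.9 - 4)/(2 - 4) × (4.9 - 6)/(2 - 6) × (4.9 - 8)/(2 - 8) = -0.156647
L_2(4.9) = (4.9 - 0)/(4 - 0) × (4.9 - 2)/(4 - 2) × (4.9 - 6)/(4 - 6) × (4.9 - 8)/(4 - 8) = 0.757127
L_3(4.9) = (4.9 - 0)/(6 - 0) × (4.9 - 2)/(6 - 2) × (4.9 - 4)/(6 - 4) × (4.9 - 8)/(6 - 8) = 0.412978
L_4(4.9) = (4.9 - 0)/(8 - 0) × (4.9 - 2)/(8 - 2) × (4.9 - 4)/(8 - 4) × (4.9 - 6)/(8 - 6) = -0.036635

P(4.9) = 23×L_0(4.9) + 3×L_1(4.9) + (-6)×L_2(4.9) + 16×L_3(4.9) + 1×L_4(4.9)
P(4.9) = 2.091394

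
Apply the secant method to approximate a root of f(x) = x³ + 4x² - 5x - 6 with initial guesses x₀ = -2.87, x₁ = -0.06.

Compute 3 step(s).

f(x) = x³ + 4x² - 5x - 6
x₀ = -2.87, x₁ = -0.06

Secant formula: x_{n+1} = x_n - f(x_n)(x_n - x_{n-1})/(f(x_n) - f(x_{n-1}))

Iteration 1:
  f(-2.870000) = 17.657697
  f(-0.060000) = -5.685816
  x_2 = -0.060000 - (-5.685816)×(-0.060000 - (-2.870000))/(-5.685816 - 17.657697)
       = -0.744436
Iteration 2:
  f(-0.060000) = -5.685816
  f(-0.744436) = -0.473634
  x_3 = -0.744436 - (-0.473634)×(-0.744436 - (-0.060000))/(-0.473634 - (-5.685816))
       = -0.806631
Iteration 3:
  f(-0.744436) = -0.473634
  f(-0.806631) = 0.110935
  x_4 = -0.806631 - 0.110935×(-0.806631 - (-0.744436))/(0.110935 - (-0.473634))
       = -0.794828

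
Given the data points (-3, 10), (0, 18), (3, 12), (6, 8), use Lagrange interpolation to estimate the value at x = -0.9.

Lagrange interpolation formula:
P(x) = Σ yᵢ × Lᵢ(x)
where Lᵢ(x) = Π_{j≠i} (x - xⱼ)/(xᵢ - xⱼ)

L_0(-0.9) = (-0.9 - 0)/(-3 - 0) × (-0.9 - 3)/(-3 - 3) × (-0.9 - 6)/(-3 - 6) = 0.149500
L_1(-0.9) = (-0.9 - (-3))/(0 - (-3)) × (-0.9 - 3)/(0 - 3) × (-0.9 - 6)/(0 - 6) = 1.046500
L_2(-0.9) = (-0.9 - (-3))/(3 - (-3)) × (-0.9 - 0)/(3 - 0) × (-0.9 - 6)/(3 - 6) = -0.241500
L_3(-0.9) = (-0.9 - (-3))/(6 - (-3)) × (-0.9 - 0)/(6 - 0) × (-0.9 - 3)/(6 - 3) = 0.045500

P(-0.9) = 10×L_0(-0.9) + 18×L_1(-0.9) + 12×L_2(-0.9) + 8×L_3(-0.9)
P(-0.9) = 17.798000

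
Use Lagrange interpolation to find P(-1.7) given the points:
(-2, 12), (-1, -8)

Lagrange interpolation formula:
P(x) = Σ yᵢ × Lᵢ(x)
where Lᵢ(x) = Π_{j≠i} (x - xⱼ)/(xᵢ - xⱼ)

L_0(-1.7) = (-1.7 - (-1))/(-2 - (-1)) = 0.700000
L_1(-1.7) = (-1.7 - (-2))/(-1 - (-2)) = 0.300000

P(-1.7) = 12×L_0(-1.7) + (-8)×L_1(-1.7)
P(-1.7) = 6.000000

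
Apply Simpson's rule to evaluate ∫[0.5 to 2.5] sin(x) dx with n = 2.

f(x) = sin(x)
a = 0.5, b = 2.5, n = 2
h = (b - a)/n = 1.000000

Simpson's rule: (h/3)[f(x₀) + 4f(x₁) + 2f(x₂) + ... + f(xₙ)]

x_0 = 0.5000, f(x_0) = 0.479426, coefficient = 1
x_1 = 1.5000, f(x_1) = 0.997495, coefficient = 4
x_2 = 2.5000, f(x_2) = 0.598472, coefficient = 1

I ≈ (1.000000/3) × 5.067878 = 1.689293
Exact value: 1.678726
Error: 0.010566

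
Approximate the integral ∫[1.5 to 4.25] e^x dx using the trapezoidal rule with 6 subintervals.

f(x) = e^x
a = 1.5, b = 4.25, n = 6
h = (b - a)/n = 0.458333

Trapezoidal rule: (h/2)[f(x₀) + 2f(x₁) + 2f(x₂) + ... + f(xₙ)]

x_0 = 1.5000, f(x_0) = 4.481689, coefficient = 1
x_1 = 1.9583, f(x_1) = 7.087505, coefficient = 2
x_2 = 2.4167, f(x_2) = 11.208436, coefficient = 2
x_3 = 2.8750, f(x_3) = 17.725424, coefficient = 2
x_4 = 3.3333, f(x_4) = 28.031625, coefficient = 2
x_5 = 3.7917, f(x_5) = 44.330222, coefficient = 2
x_6 = 4.2500, f(x_6) = 70.105412, coefficient = 1

I ≈ (0.458333/2) × 291.353525 = 66.768516
Exact value: 65.623723
Error: 1.144793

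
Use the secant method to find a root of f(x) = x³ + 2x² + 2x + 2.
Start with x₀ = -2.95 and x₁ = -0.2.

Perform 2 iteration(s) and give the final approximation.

f(x) = x³ + 2x² + 2x + 2
x₀ = -2.95, x₁ = -0.2

Secant formula: x_{n+1} = x_n - f(x_n)(x_n - x_{n-1})/(f(x_n) - f(x_{n-1}))

Iteration 1:
  f(-2.950000) = -12.167375
  f(-0.200000) = 1.672000
  x_2 = -0.200000 - 1.672000×(-0.200000 - (-2.950000))/(1.672000 - (-12.167375))
       = -0.532240
Iteration 2:
  f(-0.200000) = 1.672000
  f(-0.532240) = 1.351306
  x_3 = -0.532240 - 1.351306×(-0.532240 - (-0.200000))/(1.351306 - 1.672000)
       = -1.932199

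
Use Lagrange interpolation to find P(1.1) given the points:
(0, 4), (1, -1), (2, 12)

Lagrange interpolation formula:
P(x) = Σ yᵢ × Lᵢ(x)
where Lᵢ(x) = Π_{j≠i} (x - xⱼ)/(xᵢ - xⱼ)

L_0(1.1) = (1.1 - 1)/(0 - 1) × (1.1 - 2)/(0 - 2) = -0.045000
L_1(1.1) = (1.1 - 0)/(1 - 0) × (1.1 - 2)/(1 - 2) = 0.990000
L_2(1.1) = (1.1 - 0)/(2 - 0) × (1.1 - 1)/(2 - 1) = 0.055000

P(1.1) = 4×L_0(1.1) + (-1)×L_1(1.1) + 12×L_2(1.1)
P(1.1) = -0.510000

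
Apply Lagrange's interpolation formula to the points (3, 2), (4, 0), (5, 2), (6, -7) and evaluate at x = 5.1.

Lagrange interpolation formula:
P(x) = Σ yᵢ × Lᵢ(x)
where Lᵢ(x) = Π_{j≠i} (x - xⱼ)/(xᵢ - xⱼ)

L_0(5.1) = (5.1 - 4)/(3 - 4) × (5.1 - 5)/(3 - 5) × (5.1 - 6)/(3 - 6) = 0.016500
L_1(5.1) = (5.1 - 3)/(4 - 3) × (5.1 - 5)/(4 - 5) × (5.1 - 6)/(4 - 6) = -0.094500
L_2(5.1) = (5.1 - 3)/(5 - 3) × (5.1 - 4)/(5 - 4) × (5.1 - 6)/(5 - 6) = 1.039500
L_3(5.1) = (5.1 - 3)/(6 - 3) × (5.1 - 4)/(6 - 4) × (5.1 - 5)/(6 - 5) = 0.038500

P(5.1) = 2×L_0(5.1) + 0×L_1(5.1) + 2×L_2(5.1) + (-7)×L_3(5.1)
P(5.1) = 1.842500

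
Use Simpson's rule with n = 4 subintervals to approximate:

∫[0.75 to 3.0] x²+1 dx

f(x) = x²+1
a = 0.75, b = 3.0, n = 4
h = (b - a)/n = 0.562500

Simpson's rule: (h/3)[f(x₀) + 4f(x₁) + 2f(x₂) + ... + f(xₙ)]

x_0 = 0.7500, f(x_0) = 1.562500, coefficient = 1
x_1 = 1.3125, f(x_1) = 2.722656, coefficient = 4
x_2 = 1.8750, f(x_2) = 4.515625, coefficient = 2
x_3 = 2.4375, f(x_3) = 6.941406, coefficient = 4
x_4 = 3.0000, f(x_4) = 10.000000, coefficient = 1

I ≈ (0.562500/3) × 59.250000 = 11.109375
Exact value: 11.109375
Error: 0.000000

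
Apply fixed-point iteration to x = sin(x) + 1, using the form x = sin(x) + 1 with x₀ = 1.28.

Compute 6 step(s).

Equation: x = sin(x) + 1
Fixed-point form: x = sin(x) + 1
x₀ = 1.28

x_1 = g(1.280000) = 1.958016
x_2 = g(1.958016) = 1.925963
x_3 = g(1.925963) = 1.937589
x_4 = g(1.937589) = 1.933482
x_5 = g(1.933482) = 1.934947
x_6 = g(1.934947) = 1.934427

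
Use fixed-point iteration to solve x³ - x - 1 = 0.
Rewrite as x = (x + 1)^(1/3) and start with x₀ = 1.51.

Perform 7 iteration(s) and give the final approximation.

Equation: x³ - x - 1 = 0
Fixed-point form: x = (x + 1)^(1/3)
x₀ = 1.51

x_1 = g(1.510000) = 1.359016
x_2 = g(1.359016) = 1.331201
x_3 = g(1.331201) = 1.325948
x_4 = g(1.325948) = 1.324952
x_5 = g(1.324952) = 1.324762
x_6 = g(1.324762) = 1.324726
x_7 = g(1.324726) = 1.324720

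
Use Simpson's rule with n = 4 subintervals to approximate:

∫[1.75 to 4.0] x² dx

f(x) = x²
a = 1.75, b = 4.0, n = 4
h = (b - a)/n = 0.562500

Simpson's rule: (h/3)[f(x₀) + 4f(x₁) + 2f(x₂) + ... + f(xₙ)]

x_0 = 1.7500, f(x_0) = 3.062500, coefficient = 1
x_1 = 2.3125, f(x_1) = 5.347656, coefficient = 4
x_2 = 2.8750, f(x_2) = 8.265625, coefficient = 2
x_3 = 3.4375, f(x_3) = 11.816406, coefficient = 4
x_4 = 4.0000, f(x_4) = 16.000000, coefficient = 1

I ≈ (0.562500/3) × 104.250000 = 19.546875
Exact value: 19.546875
Error: 0.000000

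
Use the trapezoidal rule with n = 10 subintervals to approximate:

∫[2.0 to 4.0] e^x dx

f(x) = e^x
a = 2.0, b = 4.0, n = 10
h = (b - a)/n = 0.200000

Trapezoidal rule: (h/2)[f(x₀) + 2f(x₁) + 2f(x₂) + ... + f(xₙ)]

x_0 = 2.0000, f(x_0) = 7.389056, coefficient = 1
x_1 = 2.2000, f(x_1) = 9.025013, coefficient = 2
x_2 = 2.4000, f(x_2) = 11.023176, coefficient = 2
x_3 = 2.6000, f(x_3) = 13.463738, coefficient = 2
x_4 = 2.8000, f(x_4) = 16.444647, coefficient = 2
x_5 = 3.0000, f(x_5) = 20.085537, coefficient = 2
x_6 = 3.2000, f(x_6) = 24.532530, coefficient = 2
x_7 = 3.4000, f(x_7) = 29.964100, coefficient = 2
x_8 = 3.6000, f(x_8) = 36.598234, coefficient = 2
x_9 = 3.8000, f(x_9) = 44.701184, coefficient = 2
x_10 = 4.0000, f(x_10) = 54.598150, coefficient = 1

I ≈ (0.200000/2) × 473.663528 = 47.366353
Exact value: 47.209094
Error: 0.157259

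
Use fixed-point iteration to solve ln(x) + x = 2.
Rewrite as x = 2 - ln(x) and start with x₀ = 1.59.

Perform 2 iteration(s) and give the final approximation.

Equation: ln(x) + x = 2
Fixed-point form: x = 2 - ln(x)
x₀ = 1.59

x_1 = g(1.590000) = 1.536266
x_2 = g(1.536266) = 1.570645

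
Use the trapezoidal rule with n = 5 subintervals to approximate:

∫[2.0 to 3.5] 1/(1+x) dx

f(x) = 1/(1+x)
a = 2.0, b = 3.5, n = 5
h = (b - a)/n = 0.300000

Trapezoidal rule: (h/2)[f(x₀) + 2f(x₁) + 2f(x₂) + ... + f(xₙ)]

x_0 = 2.0000, f(x_0) = 0.333333, coefficient = 1
x_1 = 2.3000, f(x_1) = 0.303030, coefficient = 2
x_2 = 2.6000, f(x_2) = 0.277778, coefficient = 2
x_3 = 2.9000, f(x_3) = 0.256410, coefficient = 2
x_4 = 3.2000, f(x_4) = 0.238095, coefficient = 2
x_5 = 3.5000, f(x_5) = 0.222222, coefficient = 1

I ≈ (0.300000/2) × 2.706183 = 0.405927
Exact value: 0.405465
Error: 0.000462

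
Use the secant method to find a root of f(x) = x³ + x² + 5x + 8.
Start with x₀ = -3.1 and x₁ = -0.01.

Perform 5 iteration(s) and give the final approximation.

f(x) = x³ + x² + 5x + 8
x₀ = -3.1, x₁ = -0.01

Secant formula: x_{n+1} = x_n - f(x_n)(x_n - x_{n-1})/(f(x_n) - f(x_{n-1}))

Iteration 1:
  f(-3.100000) = -27.681000
  f(-0.010000) = 7.950099
  x_2 = -0.010000 - 7.950099×(-0.010000 - (-3.100000))/(7.950099 - (-27.681000))
       = -0.699448
Iteration 2:
  f(-0.010000) = 7.950099
  f(-0.699448) = 4.649796
  x_3 = -0.699448 - 4.649796×(-0.699448 - (-0.010000))/(4.649796 - 7.950099)
       = -1.670812
Iteration 3:
  f(-0.699448) = 4.649796
  f(-1.670812) = -2.226709
  x_4 = -1.670812 - (-2.226709)×(-1.670812 - (-0.699448))/(-2.226709 - 4.649796)
       = -1.356271
Iteration 4:
  f(-1.670812) = -2.226709
  f(-1.356271) = 0.563295
  x_5 = -1.356271 - 0.563295×(-1.356271 - (-1.670812))/(0.563295 - (-2.226709))
       = -1.419776
Iteration 5:
  f(-1.356271) = 0.563295
  f(-1.419776) = 0.054950
  x_6 = -1.419776 - 0.054950×(-1.419776 - (-1.356271))/(0.054950 - 0.563295)
       = -1.426641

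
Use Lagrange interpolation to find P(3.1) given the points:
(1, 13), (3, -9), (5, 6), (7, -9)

Lagrange interpolation formula:
P(x) = Σ yᵢ × Lᵢ(x)
where Lᵢ(x) = Π_{j≠i} (x - xⱼ)/(xᵢ - xⱼ)

L_0(3.1) = (3.1 - 3)/(1 - 3) × (3.1 - 5)/(1 - 5) × (3.1 - 7)/(1 - 7) = -0.015438
L_1(3.1) = (3.1 - 1)/(3 - 1) × (3.1 - 5)/(3 - 5) × (3.1 - 7)/(3 - 7) = 0.972562
L_2(3.1) = (3.1 - 1)/(5 - 1) × (3.1 - 3)/(5 - 3) × (3.1 - 7)/(5 - 7) = 0.051188
L_3(3.1) = (3.1 - 1)/(7 - 1) × (3.1 - 3)/(7 - 3) × (3.1 - 5)/(7 - 5) = -0.008313

P(3.1) = 13×L_0(3.1) + (-9)×L_1(3.1) + 6×L_2(3.1) + (-9)×L_3(3.1)
P(3.1) = -8.571812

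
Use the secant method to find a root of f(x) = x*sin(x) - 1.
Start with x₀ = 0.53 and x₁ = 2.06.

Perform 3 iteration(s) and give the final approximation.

f(x) = x*sin(x) - 1
x₀ = 0.53, x₁ = 2.06

Secant formula: x_{n+1} = x_n - f(x_n)(x_n - x_{n-1})/(f(x_n) - f(x_{n-1}))

Iteration 1:
  f(0.530000) = -0.732067
  f(2.060000) = 0.818377
  x_2 = 2.060000 - 0.818377×(2.060000 - 0.530000)/(0.818377 - (-0.732067))
       = 1.252414
Iteration 2:
  f(2.060000) = 0.818377
  f(1.252414) = 0.189472
  x_3 = 1.252414 - 0.189472×(1.252414 - 2.060000)/(0.189472 - 0.818377)
       = 1.009111
Iteration 3:
  f(1.252414) = 0.189472
  f(1.009111) = -0.145930
  x_4 = 1.009111 - (-0.145930)×(1.009111 - 1.252414)/(-0.145930 - 0.189472)
       = 1.114970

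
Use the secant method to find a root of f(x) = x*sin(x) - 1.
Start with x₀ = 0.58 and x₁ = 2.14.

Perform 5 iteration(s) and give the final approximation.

f(x) = x*sin(x) - 1
x₀ = 0.58, x₁ = 2.14

Secant formula: x_{n+1} = x_n - f(x_n)(x_n - x_{n-1})/(f(x_n) - f(x_{n-1}))

Iteration 1:
  f(0.580000) = -0.682146
  f(2.140000) = 0.802587
  x_2 = 2.140000 - 0.802587×(2.140000 - 0.580000)/(0.802587 - (-0.682146))
       = 1.296727
Iteration 2:
  f(2.140000) = 0.802587
  f(1.296727) = 0.248330
  x_3 = 1.296727 - 0.248330×(1.296727 - 2.140000)/(0.248330 - 0.802587)
       = 0.918907
Iteration 3:
  f(1.296727) = 0.248330
  f(0.918907) = -0.269525
  x_4 = 0.918907 - (-0.269525)×(0.918907 - 1.296727)/(-0.269525 - 0.248330)
       = 1.115549
Iteration 4:
  f(0.918907) = -0.269525
  f(1.115549) = 0.001933
  x_5 = 1.115549 - 0.001933×(1.115549 - 0.918907)/(0.001933 - (-0.269525))
       = 1.114149
Iteration 5:
  f(1.115549) = 0.001933
  f(1.114149) = -0.000012
  x_6 = 1.114149 - (-0.000012)×(1.114149 - 1.115549)/(-0.000012 - 0.001933)
       = 1.114157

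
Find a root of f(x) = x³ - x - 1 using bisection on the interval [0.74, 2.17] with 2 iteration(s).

f(x) = x³ - x - 1
Initial interval: [0.74, 2.17]

Iteration 1:
  c_1 = (0.740000 + 2.170000)/2 = 1.455000
  f(c_1) = f(1.455000) = 0.625271
  f(a) × f(c) < 0, new interval: [0.740000, 1.455000]
Iteration 2:
  c_2 = (0.740000 + 1.455000)/2 = 1.097500
  f(c_2) = f(1.097500) = -0.775554
  f(a) × f(c) ≥ 0, new interval: [1.097500, 1.455000]

After 2 iteration(s), the approximation is c_2 = 1.097500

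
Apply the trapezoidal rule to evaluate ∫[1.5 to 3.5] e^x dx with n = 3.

f(x) = e^x
a = 1.5, b = 3.5, n = 3
h = (b - a)/n = 0.666667

Trapezoidal rule: (h/2)[f(x₀) + 2f(x₁) + 2f(x₂) + ... + f(xₙ)]

x_0 = 1.5000, f(x_0) = 4.481689, coefficient = 1
x_1 = 2.1667, f(x_1) = 8.729138, coefficient = 2
x_2 = 2.8333, f(x_2) = 17.002040, coefficient = 2
x_3 = 3.5000, f(x_3) = 33.115452, coefficient = 1

I ≈ (0.666667/2) × 89.059498 = 29.686499
Exact value: 28.633763
Error: 1.052736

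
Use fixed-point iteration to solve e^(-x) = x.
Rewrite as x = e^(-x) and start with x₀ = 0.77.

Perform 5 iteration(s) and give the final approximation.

Equation: e^(-x) = x
Fixed-point form: x = e^(-x)
x₀ = 0.77

x_1 = g(0.770000) = 0.463013
x_2 = g(0.463013) = 0.629384
x_3 = g(0.629384) = 0.532920
x_4 = g(0.532920) = 0.586889
x_5 = g(0.586889) = 0.556055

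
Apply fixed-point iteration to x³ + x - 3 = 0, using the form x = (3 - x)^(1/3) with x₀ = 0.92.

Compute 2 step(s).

Equation: x³ + x - 3 = 0
Fixed-point form: x = (3 - x)^(1/3)
x₀ = 0.92

x_1 = g(0.920000) = 1.276501
x_2 = g(1.276501) = 1.198957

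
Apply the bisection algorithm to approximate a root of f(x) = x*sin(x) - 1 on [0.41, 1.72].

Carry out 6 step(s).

f(x) = x*sin(x) - 1
Initial interval: [0.41, 1.72]

Iteration 1:
  c_1 = (0.410000 + 1.720000)/2 = 1.065000
  f(c_1) = f(1.065000) = -0.068350
  f(a) × f(c) ≥ 0, new interval: [1.065000, 1.720000]
Iteration 2:
  c_2 = (1.065000 + 1.720000)/2 = 1.392500
  f(c_2) = f(1.392500) = 0.370425
  f(a) × f(c) < 0, new interval: [1.065000, 1.392500]
Iteration 3:
  c_3 = (1.065000 + 1.392500)/2 = 1.228750
  f(c_3) = f(1.228750) = 0.157569
  f(a) × f(c) < 0, new interval: [1.065000, 1.228750]
Iteration 4:
  c_4 = (1.065000 + 1.228750)/2 = 1.146875
  f(c_4) = f(1.146875) = 0.045357
  f(a) × f(c) < 0, new interval: [1.065000, 1.146875]
Iteration 5:
  c_5 = (1.065000 + 1.146875)/2 = 1.105938
  f(c_5) = f(1.105938) = -0.011419
  f(a) × f(c) ≥ 0, new interval: [1.105938, 1.146875]
Iteration 6:
  c_6 = (1.105938 + 1.146875)/2 = 1.126406
  f(c_6) = f(1.126406) = 0.017002
  f(a) × f(c) < 0, new interval: [1.105938, 1.126406]

After 6 iteration(s), the approximation is c_6 = 1.126406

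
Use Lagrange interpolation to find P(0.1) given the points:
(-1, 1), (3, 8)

Lagrange interpolation formula:
P(x) = Σ yᵢ × Lᵢ(x)
where Lᵢ(x) = Π_{j≠i} (x - xⱼ)/(xᵢ - xⱼ)

L_0(0.1) = (0.1 - 3)/(-1 - 3) = 0.725000
L_1(0.1) = (0.1 - (-1))/(3 - (-1)) = 0.275000

P(0.1) = 1×L_0(0.1) + 8×L_1(0.1)
P(0.1) = 2.925000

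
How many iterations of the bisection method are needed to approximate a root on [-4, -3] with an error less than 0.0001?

We need (b-a)/2^n ≤ 0.0001
(-3 - (-4))/2^n ≤ 0.0001
1/2^n ≤ 0.0001
2^n ≥ 10000
n ≥ log₂(10000) = 13.29
n ≥ 14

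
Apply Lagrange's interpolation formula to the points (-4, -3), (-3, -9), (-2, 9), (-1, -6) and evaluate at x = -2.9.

Lagrange interpolation formula:
P(x) = Σ yᵢ × Lᵢ(x)
where Lᵢ(x) = Π_{j≠i} (x - xⱼ)/(xᵢ - xⱼ)

L_0(-2.9) = (-2.9 - (-3))/(-4 - (-3)) × (-2.9 - (-2))/(-4 - (-2)) × (-2.9 - (-1))/(-4 - (-1)) = -0.028500
L_1(-2.9) = (-2.9 - (-4))/(-3 - (-4)) × (-2.9 - (-2))/(-3 - (-2)) × (-2.9 - (-1))/(-3 - (-1)) = 0.940500
L_2(-2.9) = (-2.9 - (-4))/(-2 - (-4)) × (-2.9 - (-3))/(-2 - (-3)) × (-2.9 - (-1))/(-2 - (-1)) = 0.104500
L_3(-2.9) = (-2.9 - (-4))/(-1 - (-4)) × (-2.9 - (-3))/(-1 - (-3)) × (-2.9 - (-2))/(-1 - (-2)) = -0.016500

P(-2.9) = (-3)×L_0(-2.9) + (-9)×L_1(-2.9) + 9×L_2(-2.9) + (-6)×L_3(-2.9)
P(-2.9) = -7.339500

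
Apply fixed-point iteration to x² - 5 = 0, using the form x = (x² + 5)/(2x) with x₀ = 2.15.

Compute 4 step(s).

Equation: x² - 5 = 0
Fixed-point form: x = (x² + 5)/(2x)
x₀ = 2.15

x_1 = g(2.150000) = 2.237791
x_2 = g(2.237791) = 2.236069
x_3 = g(2.236069) = 2.236068
x_4 = g(2.236068) = 2.236068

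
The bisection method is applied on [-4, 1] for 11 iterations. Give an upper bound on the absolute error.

Bisection error bound: |error| ≤ (b-a)/2^n
|error| ≤ (1 - (-4))/2^11 = 5/2^11
|error| ≤ 0.0024414062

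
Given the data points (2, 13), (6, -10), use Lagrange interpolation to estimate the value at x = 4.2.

Lagrange interpolation formula:
P(x) = Σ yᵢ × Lᵢ(x)
where Lᵢ(x) = Π_{j≠i} (x - xⱼ)/(xᵢ - xⱼ)

L_0(4.2) = (4.2 - 6)/(2 - 6) = 0.450000
L_1(4.2) = (4.2 - 2)/(6 - 2) = 0.550000

P(4.2) = 13×L_0(4.2) + (-10)×L_1(4.2)
P(4.2) = 0.350000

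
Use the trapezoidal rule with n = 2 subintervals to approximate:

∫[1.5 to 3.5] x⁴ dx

f(x) = x⁴
a = 1.5, b = 3.5, n = 2
h = (b - a)/n = 1.000000

Trapezoidal rule: (h/2)[f(x₀) + 2f(x₁) + 2f(x₂) + ... + f(xₙ)]

x_0 = 1.5000, f(x_0) = 5.062500, coefficient = 1
x_1 = 2.5000, f(x_1) = 39.062500, coefficient = 2
x_2 = 3.5000, f(x_2) = 150.062500, coefficient = 1

I ≈ (1.000000/2) × 233.250000 = 116.625000
Exact value: 103.525000
Error: 13.100000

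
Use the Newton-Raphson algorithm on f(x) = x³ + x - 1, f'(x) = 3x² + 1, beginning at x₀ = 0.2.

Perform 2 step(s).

f(x) = x³ + x - 1
f'(x) = 3x² + 1
x₀ = 0.2

Newton-Raphson formula: x_{n+1} = x_n - f(x_n)/f'(x_n)

Iteration 1:
  f(0.200000) = -0.792000
  f'(0.200000) = 1.120000
  x_1 = 0.200000 - (-0.792000)/1.120000 = 0.907143
Iteration 2:
  f(0.907143) = 0.653638
  f'(0.907143) = 3.468724
  x_2 = 0.907143 - 0.653638/3.468724 = 0.718705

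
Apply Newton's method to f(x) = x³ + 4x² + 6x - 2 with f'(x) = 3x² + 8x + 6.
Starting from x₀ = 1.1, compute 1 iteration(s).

f(x) = x³ + 4x² + 6x - 2
f'(x) = 3x² + 8x + 6
x₀ = 1.1

Newton-Raphson formula: x_{n+1} = x_n - f(x_n)/f'(x_n)

Iteration 1:
  f(1.100000) = 10.771000
  f'(1.100000) = 18.430000
  x_1 = 1.100000 - 10.771000/18.430000 = 0.515572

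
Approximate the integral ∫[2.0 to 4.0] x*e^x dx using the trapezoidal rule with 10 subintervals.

f(x) = x*e^x
a = 2.0, b = 4.0, n = 10
h = (b - a)/n = 0.200000

Trapezoidal rule: (h/2)[f(x₀) + 2f(x₁) + 2f(x₂) + ... + f(xₙ)]

x_0 = 2.0000, f(x_0) = 14.778112, coefficient = 1
x_1 = 2.2000, f(x_1) = 19.855030, coefficient = 2
x_2 = 2.4000, f(x_2) = 26.455623, coefficient = 2
x_3 = 2.6000, f(x_3) = 35.005719, coefficient = 2
x_4 = 2.8000, f(x_4) = 46.045011, coefficient = 2
x_5 = 3.0000, f(x_5) = 60.256611, coefficient = 2
x_6 = 3.2000, f(x_6) = 78.504097, coefficient = 2
x_7 = 3.4000, f(x_7) = 101.877940, coefficient = 2
x_8 = 3.6000, f(x_8) = 131.753644, coefficient = 2
x_9 = 3.8000, f(x_9) = 169.864501, coefficient = 2
x_10 = 4.0000, f(x_10) = 218.392600, coefficient = 1

I ≈ (0.200000/2) × 1572.407063 = 157.240706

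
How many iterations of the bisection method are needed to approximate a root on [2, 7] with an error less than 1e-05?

We need (b-a)/2^n ≤ 1e-05
(7 - 2)/2^n ≤ 1e-05
5/2^n ≤ 1e-05
2^n ≥ 500000
n ≥ log₂(500000) = 18.93
n ≥ 19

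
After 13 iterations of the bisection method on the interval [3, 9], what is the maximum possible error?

Bisection error bound: |error| ≤ (b-a)/2^n
|error| ≤ (9 - 3)/2^13 = 6/2^13
|error| ≤ 0.0007324219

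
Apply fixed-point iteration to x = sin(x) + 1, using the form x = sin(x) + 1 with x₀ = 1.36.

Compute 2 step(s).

Equation: x = sin(x) + 1
Fixed-point form: x = sin(x) + 1
x₀ = 1.36

x_1 = g(1.360000) = 1.977865
x_2 = g(1.977865) = 1.918285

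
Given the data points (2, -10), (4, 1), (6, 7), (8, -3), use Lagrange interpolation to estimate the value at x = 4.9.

Lagrange interpolation formula:
P(x) = Σ yᵢ × Lᵢ(x)
where Lᵢ(x) = Π_{j≠i} (x - xⱼ)/(xᵢ - xⱼ)

L_0(4.9) = (4.9 - 4)/(2 - 4) × (4.9 - 6)/(2 - 6) × (4.9 - 8)/(2 - 8) = -0.063937
L_1(4.9) = (4.9 - 2)/(4 - 2) × (4.9 - 6)/(4 - 6) × (4.9 - 8)/(4 - 8) = 0.618062
L_2(4.9) = (4.9 - 2)/(6 - 2) × (4.9 - 4)/(6 - 4) × (4.9 - 8)/(6 - 8) = 0.505688
L_3(4.9) = (4.9 - 2)/(8 - 2) × (4.9 - 4)/(8 - 4) × (4.9 - 6)/(8 - 6) = -0.059813

P(4.9) = (-10)×L_0(4.9) + 1×L_1(4.9) + 7×L_2(4.9) + (-3)×L_3(4.9)
P(4.9) = 4.976688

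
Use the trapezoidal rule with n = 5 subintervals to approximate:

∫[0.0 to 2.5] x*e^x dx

f(x) = x*e^x
a = 0.0, b = 2.5, n = 5
h = (b - a)/n = 0.500000

Trapezoidal rule: (h/2)[f(x₀) + 2f(x₁) + 2f(x₂) + ... + f(xₙ)]

x_0 = 0.0000, f(x_0) = 0.000000, coefficient = 1
x_1 = 0.5000, f(x_1) = 0.824361, coefficient = 2
x_2 = 1.0000, f(x_2) = 2.718282, coefficient = 2
x_3 = 1.5000, f(x_3) = 6.722534, coefficient = 2
x_4 = 2.0000, f(x_4) = 14.778112, coefficient = 2
x_5 = 2.5000, f(x_5) = 30.456235, coefficient = 1

I ≈ (0.500000/2) × 80.542811 = 20.135703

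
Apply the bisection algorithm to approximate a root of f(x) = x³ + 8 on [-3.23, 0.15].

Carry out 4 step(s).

f(x) = x³ + 8
Initial interval: [-3.23, 0.15]

Iteration 1:
  c_1 = (-3.230000 + 0.150000)/2 = -1.540000
  f(c_1) = f(-1.540000) = 4.347736
  f(a) × f(c) < 0, new interval: [-3.230000, -1.540000]
Iteration 2:
  c_2 = (-3.230000 + (-1.540000))/2 = -2.385000
  f(c_2) = f(-2.385000) = -5.566417
  f(a) × f(c) ≥ 0, new interval: [-2.385000, -1.540000]
Iteration 3:
  c_3 = (-2.385000 + (-1.540000))/2 = -1.962500
  f(c_3) = f(-1.962500) = 0.441615
  f(a) × f(c) < 0, new interval: [-2.385000, -1.962500]
Iteration 4:
  c_4 = (-2.385000 + (-1.962500))/2 = -2.173750
  f(c_4) = f(-2.173750) = -2.271380
  f(a) × f(c) ≥ 0, new interval: [-2.173750, -1.962500]

After 4 iteration(s), the approximation is c_4 = -2.173750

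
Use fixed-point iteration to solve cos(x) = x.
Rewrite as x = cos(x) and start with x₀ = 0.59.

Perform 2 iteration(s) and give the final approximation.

Equation: cos(x) = x
Fixed-point form: x = cos(x)
x₀ = 0.59

x_1 = g(0.590000) = 0.830941
x_2 = g(0.830941) = 0.674181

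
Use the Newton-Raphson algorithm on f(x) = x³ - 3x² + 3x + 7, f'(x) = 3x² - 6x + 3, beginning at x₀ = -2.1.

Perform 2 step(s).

f(x) = x³ - 3x² + 3x + 7
f'(x) = 3x² - 6x + 3
x₀ = -2.1

Newton-Raphson formula: x_{n+1} = x_n - f(x_n)/f'(x_n)

Iteration 1:
  f(-2.100000) = -21.791000
  f'(-2.100000) = 28.830000
  x_1 = -2.100000 - (-21.791000)/28.830000 = -1.344155
Iteration 2:
  f(-1.344155) = -4.881285
  f'(-1.344155) = 16.485194
  x_2 = -1.344155 - (-4.881285)/16.485194 = -1.048054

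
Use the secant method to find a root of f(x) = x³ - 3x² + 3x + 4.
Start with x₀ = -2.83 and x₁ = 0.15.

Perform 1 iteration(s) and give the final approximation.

f(x) = x³ - 3x² + 3x + 4
x₀ = -2.83, x₁ = 0.15

Secant formula: x_{n+1} = x_n - f(x_n)(x_n - x_{n-1})/(f(x_n) - f(x_{n-1}))

Iteration 1:
  f(-2.830000) = -51.181887
  f(0.150000) = 4.385875
  x_2 = 0.150000 - 4.385875×(0.150000 - (-2.830000))/(4.385875 - (-51.181887))
       = -0.085207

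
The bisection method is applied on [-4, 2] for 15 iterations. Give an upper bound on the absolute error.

Bisection error bound: |error| ≤ (b-a)/2^n
|error| ≤ (2 - (-4))/2^15 = 6/2^15
|error| ≤ 0.0001831055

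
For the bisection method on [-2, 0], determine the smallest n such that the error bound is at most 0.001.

We need (b-a)/2^n ≤ 0.001
(0 - (-2))/2^n ≤ 0.001
2/2^n ≤ 0.001
2^n ≥ 2000
n ≥ log₂(2000) = 10.97
n ≥ 11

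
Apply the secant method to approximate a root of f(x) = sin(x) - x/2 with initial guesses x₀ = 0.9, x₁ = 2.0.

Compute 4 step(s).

f(x) = sin(x) - x/2
x₀ = 0.9, x₁ = 2.0

Secant formula: x_{n+1} = x_n - f(x_n)(x_n - x_{n-1})/(f(x_n) - f(x_{n-1}))

Iteration 1:
  f(0.900000) = 0.333327
  f(2.000000) = -0.090703
  x_2 = 2.000000 - (-0.090703)×(2.000000 - 0.900000)/(-0.090703 - 0.333327)
       = 1.764703
Iteration 2:
  f(2.000000) = -0.090703
  f(1.764703) = 0.098907
  x_3 = 1.764703 - 0.098907×(1.764703 - 2.000000)/(0.098907 - (-0.090703))
       = 1.887442
Iteration 3:
  f(1.764703) = 0.098907
  f(1.887442) = 0.006564
  x_4 = 1.887442 - 0.006564×(1.887442 - 1.764703)/(0.006564 - 0.098907)
       = 1.896167
Iteration 4:
  f(1.887442) = 0.006564
  f(1.896167) = -0.000551
  x_5 = 1.896167 - (-0.000551)×(1.896167 - 1.887442)/(-0.000551 - 0.006564)
       = 1.895491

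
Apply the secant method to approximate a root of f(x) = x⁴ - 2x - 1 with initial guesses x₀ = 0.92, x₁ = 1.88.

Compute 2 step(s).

f(x) = x⁴ - 2x - 1
x₀ = 0.92, x₁ = 1.88

Secant formula: x_{n+1} = x_n - f(x_n)(x_n - x_{n-1})/(f(x_n) - f(x_{n-1}))

Iteration 1:
  f(0.920000) = -2.123607
  f(1.880000) = 7.731983
  x_2 = 1.880000 - 7.731983×(1.880000 - 0.920000)/(7.731983 - (-2.123607))
       = 1.126853
Iteration 2:
  f(1.880000) = 7.731983
  f(1.126853) = -1.641318
  x_3 = 1.126853 - (-1.641318)×(1.126853 - 1.880000)/(-1.641318 - 7.731983)
       = 1.258734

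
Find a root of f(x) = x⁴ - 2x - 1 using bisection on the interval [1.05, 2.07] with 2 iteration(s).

f(x) = x⁴ - 2x - 1
Initial interval: [1.05, 2.07]

Iteration 1:
  c_1 = (1.050000 + 2.070000)/2 = 1.560000
  f(c_1) = f(1.560000) = 1.802409
  f(a) × f(c) < 0, new interval: [1.050000, 1.560000]
Iteration 2:
  c_2 = (1.050000 + 1.560000)/2 = 1.305000
  f(c_2) = f(1.305000) = -0.709706
  f(a) × f(c) ≥ 0, new interval: [1.305000, 1.560000]

After 2 iteration(s), the approximation is c_2 = 1.305000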